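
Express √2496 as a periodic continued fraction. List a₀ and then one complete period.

a₀ = ⌊√2496⌋ = 49.
With m₀=0, d₀=1 and mₖ₊₁ = dₖaₖ − mₖ, dₖ₊₁ = (n − mₖ₊₁²)/dₖ, aₖ₊₁ = ⌊(a₀+mₖ₊₁)/dₖ₊₁⌋:
  k=1: m=49, d=95, a=1
  k=2: m=46, d=4, a=23
  k=3: m=46, d=95, a=1
  k=4: m=49, d=1, a=98
d=1 and a=2a₀=98 at k=4, so the next step gives (m, d) = (49, 95) again — its k=1 value — and the period has length 4.

[49; 1, 23, 1, 98]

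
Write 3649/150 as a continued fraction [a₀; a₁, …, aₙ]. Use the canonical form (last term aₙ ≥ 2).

[24; 3, 16, 3]

3649 = 24·150 + 49
150 = 3·49 + 3
49 = 16·3 + 1
3 = 3·1 + 0  (stop)
So 3649/150 = [24; 3, 16, 3].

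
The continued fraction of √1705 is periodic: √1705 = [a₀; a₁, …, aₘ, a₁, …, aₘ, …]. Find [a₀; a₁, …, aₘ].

[41; 3, 2, 3, 82]

a₀ = ⌊√1705⌋ = 41.
With m₀=0, d₀=1 and mₖ₊₁ = dₖaₖ − mₖ, dₖ₊₁ = (n − mₖ₊₁²)/dₖ, aₖ₊₁ = ⌊(a₀+mₖ₊₁)/dₖ₊₁⌋:
  k=1: m=41, d=24, a=3
  k=2: m=31, d=31, a=2
  k=3: m=31, d=24, a=3
  k=4: m=41, d=1, a=82
d=1 and a=2a₀=82 at k=4, so the next step gives (m, d) = (41, 24) again — its k=1 value — and the period has length 4.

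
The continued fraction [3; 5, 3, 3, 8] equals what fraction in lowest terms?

Using pₖ = aₖpₖ₋₁ + pₖ₋₂ and qₖ = aₖqₖ₋₁ + qₖ₋₂:
  k=0: a=3, p=3, q=1
  k=1: a=5, p=16, q=5
  k=2: a=3, p=51, q=16
  k=3: a=3, p=169, q=53
  k=4: a=8, p=1403, q=440

1403/440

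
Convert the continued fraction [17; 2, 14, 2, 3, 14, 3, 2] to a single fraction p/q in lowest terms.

Fold from the inside: start with 2/1.
  3 + 1/2 = 7/2
  14 + 2/7 = 100/7
  3 + 7/100 = 307/100
  2 + 100/307 = 714/307
  14 + 307/714 = 10303/714
  2 + 714/10303 = 21320/10303
  17 + 10303/21320 = 372743/21320

372743/21320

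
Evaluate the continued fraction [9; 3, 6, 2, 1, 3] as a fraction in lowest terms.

Using pₖ = aₖpₖ₋₁ + pₖ₋₂ and qₖ = aₖqₖ₋₁ + qₖ₋₂:
  k=0: a=9, p=9, q=1
  k=1: a=3, p=28, q=3
  k=2: a=6, p=177, q=19
  k=3: a=2, p=382, q=41
  k=4: a=1, p=559, q=60
  k=5: a=3, p=2059, q=221

2059/221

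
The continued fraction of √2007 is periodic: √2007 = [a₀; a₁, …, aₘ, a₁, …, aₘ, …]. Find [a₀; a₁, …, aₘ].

a₀ = ⌊√2007⌋ = 44.
With m₀=0, d₀=1 and mₖ₊₁ = dₖaₖ − mₖ, dₖ₊₁ = (n − mₖ₊₁²)/dₖ, aₖ₊₁ = ⌊(a₀+mₖ₊₁)/dₖ₊₁⌋:
  k=1: m=44, d=71, a=1
  k=2: m=27, d=18, a=3
  k=3: m=27, d=71, a=1
  k=4: m=44, d=1, a=88
d=1 and a=2a₀=88 at k=4, so the next step gives (m, d) = (44, 71) again — its k=1 value — and the period has length 4.

[44; 1, 3, 1, 88]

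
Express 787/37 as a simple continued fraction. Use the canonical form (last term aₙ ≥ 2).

[21; 3, 1, 2, 3]

787 = 21*37 + 10
37 = 3*10 + 7
10 = 1*7 + 3
7 = 2*3 + 1
3 = 3*1 + 0  (stop)
So 787/37 = [21; 3, 1, 2, 3].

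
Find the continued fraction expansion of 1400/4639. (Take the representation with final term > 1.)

1400 = 0×4639 + 1400
4639 = 3×1400 + 439
1400 = 3×439 + 83
439 = 5×83 + 24
83 = 3×24 + 11
24 = 2×11 + 2
11 = 5×2 + 1
2 = 2×1 + 0  (stop)
So 1400/4639 = [0; 3, 3, 5, 3, 2, 5, 2].

[0; 3, 3, 5, 3, 2, 5, 2]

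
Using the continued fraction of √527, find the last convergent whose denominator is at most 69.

√527 = [22; 1, 21, 1, 44, …] (period length 4).
Convergents:
  p_0/q_0 = 22/1
  p_1/q_1 = 23/1
  p_2/q_2 = 505/22
  p_3/q_3 = 528/23
  p_4/q_4 = 23737/1034
q_3 = 23 ≤ 69 < 1034 = q_4, so the answer is 528/23.

528/23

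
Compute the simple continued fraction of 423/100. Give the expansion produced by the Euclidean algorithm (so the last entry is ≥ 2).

423 = 4·100 + 23
100 = 4·23 + 8
23 = 2·8 + 7
8 = 1·7 + 1
7 = 7·1 + 0  (stop)
So 423/100 = [4; 4, 2, 1, 7].

[4; 4, 2, 1, 7]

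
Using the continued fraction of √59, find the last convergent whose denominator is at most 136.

√59 = [7; 1, 2, 7, 2, 1, 14, …] (period length 6).
Convergents:
  p_0/q_0 = 7/1
  p_1/q_1 = 8/1
  p_2/q_2 = 23/3
  p_3/q_3 = 169/22
  p_4/q_4 = 361/47
  p_5/q_5 = 530/69
  p_6/q_6 = 7781/1013
q_5 = 69 ≤ 136 < 1013 = q_6, so the answer is 530/69.

530/69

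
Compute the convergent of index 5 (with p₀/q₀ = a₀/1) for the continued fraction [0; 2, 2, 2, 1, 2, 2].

19/46

Using pₖ = aₖpₖ₋₁ + pₖ₋₂, qₖ = aₖqₖ₋₁ + qₖ₋₂ (with p₋₁=1, p₋₂=0, q₋₁=0, q₋₂=1):
  k=0: a=0, p=0, q=1
  k=1: a=2, p=1, q=2
  k=2: a=2, p=2, q=5
  k=3: a=2, p=5, q=12
  k=4: a=1, p=7, q=17
  k=5: a=2, p=19, q=46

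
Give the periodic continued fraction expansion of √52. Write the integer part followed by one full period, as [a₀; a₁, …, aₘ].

[7; 4, 1, 2, 1, 4, 14]

a₀ = ⌊√52⌋ = 7.
With m₀=0, d₀=1 and mₖ₊₁ = dₖaₖ − mₖ, dₖ₊₁ = (n − mₖ₊₁²)/dₖ, aₖ₊₁ = ⌊(a₀+mₖ₊₁)/dₖ₊₁⌋:
  k=1: m=7, d=3, a=4
  k=2: m=5, d=9, a=1
  k=3: m=4, d=4, a=2
  k=4: m=4, d=9, a=1
  k=5: m=5, d=3, a=4
  k=6: m=7, d=1, a=14
d=1 and a=2a₀=14 at k=6, so the next step gives (m, d) = (7, 3) again — its k=1 value — and the period has length 6.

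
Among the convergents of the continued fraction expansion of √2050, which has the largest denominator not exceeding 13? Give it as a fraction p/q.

498/11

√2050 = [45; 3, 1, 1, 1, 1, 3, 90, …] (period length 7).
Convergents:
  p_0/q_0 = 45/1
  p_1/q_1 = 136/3
  p_2/q_2 = 181/4
  p_3/q_3 = 317/7
  p_4/q_4 = 498/11
  p_5/q_5 = 815/18
q_4 = 11 ≤ 13 < 18 = q_5, so the answer is 498/11.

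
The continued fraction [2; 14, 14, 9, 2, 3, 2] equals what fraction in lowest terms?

Using pₖ = aₖpₖ₋₁ + pₖ₋₂ and qₖ = aₖqₖ₋₁ + qₖ₋₂:
  k=0: a=2, p=2, q=1
  k=1: a=14, p=29, q=14
  k=2: a=14, p=408, q=197
  k=3: a=9, p=3701, q=1787
  k=4: a=2, p=7810, q=3771
  k=5: a=3, p=27131, q=13100
  k=6: a=2, p=62072, q=29971

62072/29971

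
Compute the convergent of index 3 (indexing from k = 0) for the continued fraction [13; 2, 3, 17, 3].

Using pₖ = aₖpₖ₋₁ + pₖ₋₂, qₖ = aₖqₖ₋₁ + qₖ₋₂ (with p₋₁=1, p₋₂=0, q₋₁=0, q₋₂=1):
  k=0: a=13, p=13, q=1
  k=1: a=2, p=27, q=2
  k=2: a=3, p=94, q=7
  k=3: a=17, p=1625, q=121

1625/121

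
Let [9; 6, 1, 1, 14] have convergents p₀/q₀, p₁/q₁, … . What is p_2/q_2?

64/7

Using pₖ = aₖpₖ₋₁ + pₖ₋₂, qₖ = aₖqₖ₋₁ + qₖ₋₂ (with p₋₁=1, p₋₂=0, q₋₁=0, q₋₂=1):
  k=0: a=9, p=9, q=1
  k=1: a=6, p=55, q=6
  k=2: a=1, p=64, q=7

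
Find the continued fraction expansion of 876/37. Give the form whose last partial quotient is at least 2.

[23; 1, 2, 12]

876 = 23*37 + 25
37 = 1*25 + 12
25 = 2*12 + 1
12 = 12*1 + 0  (stop)
So 876/37 = [23; 1, 2, 12].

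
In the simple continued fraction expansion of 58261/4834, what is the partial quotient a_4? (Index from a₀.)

58261 = 12·4834 + 253   →  a_0 = 12
4834 = 19·253 + 27   →  a_1 = 19
253 = 9·27 + 10   →  a_2 = 9
27 = 2·10 + 7   →  a_3 = 2
10 = 1·7 + 3   →  a_4 = 1

1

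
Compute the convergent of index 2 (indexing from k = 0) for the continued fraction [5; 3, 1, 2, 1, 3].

Using pₖ = aₖpₖ₋₁ + pₖ₋₂, qₖ = aₖqₖ₋₁ + qₖ₋₂ (with p₋₁=1, p₋₂=0, q₋₁=0, q₋₂=1):
  k=0: a=5, p=5, q=1
  k=1: a=3, p=16, q=3
  k=2: a=1, p=21, q=4

21/4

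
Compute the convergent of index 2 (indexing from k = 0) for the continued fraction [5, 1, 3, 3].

Using pₖ = aₖpₖ₋₁ + pₖ₋₂, qₖ = aₖqₖ₋₁ + qₖ₋₂ (with p₋₁=1, p₋₂=0, q₋₁=0, q₋₂=1):
  k=0: a=5, p=5, q=1
  k=1: a=1, p=6, q=1
  k=2: a=3, p=23, q=4

23/4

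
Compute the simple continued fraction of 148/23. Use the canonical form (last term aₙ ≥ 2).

148 = 6*23 + 10
23 = 2*10 + 3
10 = 3*3 + 1
3 = 3*1 + 0  (stop)
So 148/23 = [6; 2, 3, 3].

[6; 2, 3, 3]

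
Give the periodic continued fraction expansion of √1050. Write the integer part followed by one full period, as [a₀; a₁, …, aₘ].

a₀ = ⌊√1050⌋ = 32.
With m₀=0, d₀=1 and mₖ₊₁ = dₖaₖ − mₖ, dₖ₊₁ = (n − mₖ₊₁²)/dₖ, aₖ₊₁ = ⌊(a₀+mₖ₊₁)/dₖ₊₁⌋:
  k=1: m=32, d=26, a=2
  k=2: m=20, d=25, a=2
  k=3: m=30, d=6, a=10
  k=4: m=30, d=25, a=2
  k=5: m=20, d=26, a=2
  k=6: m=32, d=1, a=64
d=1 and a=2a₀=64 at k=6, so the next step gives (m, d) = (32, 26) again — its k=1 value — and the period has length 6.

[32; 2, 2, 10, 2, 2, 64]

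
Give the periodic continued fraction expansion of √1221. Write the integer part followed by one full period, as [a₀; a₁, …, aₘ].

[34; 1, 16, 2, 16, 1, 68]

a₀ = ⌊√1221⌋ = 34.
With m₀=0, d₀=1 and mₖ₊₁ = dₖaₖ − mₖ, dₖ₊₁ = (n − mₖ₊₁²)/dₖ, aₖ₊₁ = ⌊(a₀+mₖ₊₁)/dₖ₊₁⌋:
  k=1: m=34, d=65, a=1
  k=2: m=31, d=4, a=16
  k=3: m=33, d=33, a=2
  k=4: m=33, d=4, a=16
  k=5: m=31, d=65, a=1
  k=6: m=34, d=1, a=68
d=1 and a=2a₀=68 at k=6, so the next step gives (m, d) = (34, 65) again — its k=1 value — and the period has length 6.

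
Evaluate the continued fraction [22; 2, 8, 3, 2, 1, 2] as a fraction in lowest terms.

Fold from the inside: start with 2/1.
  1 + 1/2 = 3/2
  2 + 2/3 = 8/3
  3 + 3/8 = 27/8
  8 + 8/27 = 224/27
  2 + 27/224 = 475/224
  22 + 224/475 = 10674/475

10674/475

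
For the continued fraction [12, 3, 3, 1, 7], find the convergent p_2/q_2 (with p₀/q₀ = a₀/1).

123/10

Using pₖ = aₖpₖ₋₁ + pₖ₋₂, qₖ = aₖqₖ₋₁ + qₖ₋₂ (with p₋₁=1, p₋₂=0, q₋₁=0, q₋₂=1):
  k=0: a=12, p=12, q=1
  k=1: a=3, p=37, q=3
  k=2: a=3, p=123, q=10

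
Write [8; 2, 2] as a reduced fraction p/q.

Fold from the inside: start with 2/1.
  2 + 1/2 = 5/2
  8 + 2/5 = 42/5

42/5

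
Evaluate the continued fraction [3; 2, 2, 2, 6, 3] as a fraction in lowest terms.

Fold from the inside: start with 3/1.
  6 + 1/3 = 19/3
  2 + 3/19 = 41/19
  2 + 19/41 = 101/41
  2 + 41/101 = 243/101
  3 + 101/243 = 830/243

830/243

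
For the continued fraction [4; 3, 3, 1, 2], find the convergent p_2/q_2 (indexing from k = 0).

Using pₖ = aₖpₖ₋₁ + pₖ₋₂, qₖ = aₖqₖ₋₁ + qₖ₋₂ (with p₋₁=1, p₋₂=0, q₋₁=0, q₋₂=1):
  k=0: a=4, p=4, q=1
  k=1: a=3, p=13, q=3
  k=2: a=3, p=43, q=10

43/10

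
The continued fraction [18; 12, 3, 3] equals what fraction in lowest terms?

2224/123

Using pₖ = aₖpₖ₋₁ + pₖ₋₂ and qₖ = aₖqₖ₋₁ + qₖ₋₂:
  k=0: a=18, p=18, q=1
  k=1: a=12, p=217, q=12
  k=2: a=3, p=669, q=37
  k=3: a=3, p=2224, q=123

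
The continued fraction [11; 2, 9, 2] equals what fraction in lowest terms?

459/40

Fold from the inside: start with 2/1.
  9 + 1/2 = 19/2
  2 + 2/19 = 40/19
  11 + 19/40 = 459/40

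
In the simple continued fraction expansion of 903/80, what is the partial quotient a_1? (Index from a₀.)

903 = 11·80 + 23   →  a_0 = 11
80 = 3·23 + 11   →  a_1 = 3

3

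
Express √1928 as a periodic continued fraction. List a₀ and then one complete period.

[43; 1, 9, 1, 86]

a₀ = ⌊√1928⌋ = 43.
With m₀=0, d₀=1 and mₖ₊₁ = dₖaₖ − mₖ, dₖ₊₁ = (n − mₖ₊₁²)/dₖ, aₖ₊₁ = ⌊(a₀+mₖ₊₁)/dₖ₊₁⌋:
  k=1: m=43, d=79, a=1
  k=2: m=36, d=8, a=9
  k=3: m=36, d=79, a=1
  k=4: m=43, d=1, a=86
d=1 and a=2a₀=86 at k=4, so the next step gives (m, d) = (43, 79) again — its k=1 value — and the period has length 4.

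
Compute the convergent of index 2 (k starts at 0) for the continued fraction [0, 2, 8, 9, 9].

Using pₖ = aₖpₖ₋₁ + pₖ₋₂, qₖ = aₖqₖ₋₁ + qₖ₋₂ (with p₋₁=1, p₋₂=0, q₋₁=0, q₋₂=1):
  k=0: a=0, p=0, q=1
  k=1: a=2, p=1, q=2
  k=2: a=8, p=8, q=17

8/17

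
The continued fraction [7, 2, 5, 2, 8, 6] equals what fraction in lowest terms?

Fold from the inside: start with 6/1.
  8 + 1/6 = 49/6
  2 + 6/49 = 104/49
  5 + 49/104 = 569/104
  2 + 104/569 = 1242/569
  7 + 569/1242 = 9263/1242

9263/1242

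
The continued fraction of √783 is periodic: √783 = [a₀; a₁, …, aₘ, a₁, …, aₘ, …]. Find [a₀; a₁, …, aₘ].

[27; 1, 54]

a₀ = ⌊√783⌋ = 27.
With m₀=0, d₀=1 and mₖ₊₁ = dₖaₖ − mₖ, dₖ₊₁ = (n − mₖ₊₁²)/dₖ, aₖ₊₁ = ⌊(a₀+mₖ₊₁)/dₖ₊₁⌋:
  k=1: m=27, d=54, a=1
  k=2: m=27, d=1, a=54
d=1 and a=2a₀=54 at k=2, so the next step gives (m, d) = (27, 54) again — its k=1 value — and the period has length 2.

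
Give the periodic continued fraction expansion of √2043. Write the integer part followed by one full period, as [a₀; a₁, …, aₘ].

[45; 5, 90]

a₀ = ⌊√2043⌋ = 45.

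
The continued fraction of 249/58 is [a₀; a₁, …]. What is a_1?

249 = 4·58 + 17   →  a_0 = 4
58 = 3·17 + 7   →  a_1 = 3

3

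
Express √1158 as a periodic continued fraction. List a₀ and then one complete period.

a₀ = ⌊√1158⌋ = 34.
With m₀=0, d₀=1 and mₖ₊₁ = dₖaₖ − mₖ, dₖ₊₁ = (n − mₖ₊₁²)/dₖ, aₖ₊₁ = ⌊(a₀+mₖ₊₁)/dₖ₊₁⌋:
  k=1: m=34, d=2, a=34
  k=2: m=34, d=1, a=68
d=1 and a=2a₀=68 at k=2, so the next step gives (m, d) = (34, 2) again — its k=1 value — and the period has length 2.

[34; 34, 68]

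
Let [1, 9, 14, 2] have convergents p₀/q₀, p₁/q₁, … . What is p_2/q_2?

Using pₖ = aₖpₖ₋₁ + pₖ₋₂, qₖ = aₖqₖ₋₁ + qₖ₋₂ (with p₋₁=1, p₋₂=0, q₋₁=0, q₋₂=1):
  k=0: a=1, p=1, q=1
  k=1: a=9, p=10, q=9
  k=2: a=14, p=141, q=127

141/127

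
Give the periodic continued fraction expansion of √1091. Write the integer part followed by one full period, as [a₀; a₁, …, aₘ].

[33; 33, 66]

a₀ = ⌊√1091⌋ = 33.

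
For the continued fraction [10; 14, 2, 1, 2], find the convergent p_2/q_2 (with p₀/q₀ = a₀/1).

292/29

Using pₖ = aₖpₖ₋₁ + pₖ₋₂, qₖ = aₖqₖ₋₁ + qₖ₋₂ (with p₋₁=1, p₋₂=0, q₋₁=0, q₋₂=1):
  k=0: a=10, p=10, q=1
  k=1: a=14, p=141, q=14
  k=2: a=2, p=292, q=29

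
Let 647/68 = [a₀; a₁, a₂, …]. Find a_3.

16

647 = 9·68 + 35   →  a_0 = 9
68 = 1·35 + 33   →  a_1 = 1
35 = 1·33 + 2   →  a_2 = 1
33 = 16·2 + 1   →  a_3 = 16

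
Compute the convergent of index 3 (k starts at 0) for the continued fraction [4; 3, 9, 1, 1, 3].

Using pₖ = aₖpₖ₋₁ + pₖ₋₂, qₖ = aₖqₖ₋₁ + qₖ₋₂ (with p₋₁=1, p₋₂=0, q₋₁=0, q₋₂=1):
  k=0: a=4, p=4, q=1
  k=1: a=3, p=13, q=3
  k=2: a=9, p=121, q=28
  k=3: a=1, p=134, q=31

134/31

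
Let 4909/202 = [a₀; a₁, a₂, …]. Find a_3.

4

4909 = 24·202 + 61   →  a_0 = 24
202 = 3·61 + 19   →  a_1 = 3
61 = 3·19 + 4   →  a_2 = 3
19 = 4·4 + 3   →  a_3 = 4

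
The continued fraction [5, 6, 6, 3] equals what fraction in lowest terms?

604/117

Fold from the inside: start with 3/1.
  6 + 1/3 = 19/3
  6 + 3/19 = 117/19
  5 + 19/117 = 604/117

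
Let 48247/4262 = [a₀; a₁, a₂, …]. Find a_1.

48247 = 11·4262 + 1365   →  a_0 = 11
4262 = 3·1365 + 167   →  a_1 = 3

3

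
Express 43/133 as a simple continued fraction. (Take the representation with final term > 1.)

[0; 3, 10, 1, 3]

43 = 0×133 + 43
133 = 3×43 + 4
43 = 10×4 + 3
4 = 1×3 + 1
3 = 3×1 + 0  (stop)
So 43/133 = [0; 3, 10, 1, 3].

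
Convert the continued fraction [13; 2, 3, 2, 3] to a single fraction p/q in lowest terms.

Using pₖ = aₖpₖ₋₁ + pₖ₋₂ and qₖ = aₖqₖ₋₁ + qₖ₋₂:
  k=0: a=13, p=13, q=1
  k=1: a=2, p=27, q=2
  k=2: a=3, p=94, q=7
  k=3: a=2, p=215, q=16
  k=4: a=3, p=739, q=55

739/55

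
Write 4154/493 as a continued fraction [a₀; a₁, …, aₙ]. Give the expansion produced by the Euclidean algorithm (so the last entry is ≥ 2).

[8; 2, 2, 1, 7, 9]

4154 = 8*493 + 210
493 = 2*210 + 73
210 = 2*73 + 64
73 = 1*64 + 9
64 = 7*9 + 1
9 = 9*1 + 0  (stop)
So 4154/493 = [8; 2, 2, 1, 7, 9].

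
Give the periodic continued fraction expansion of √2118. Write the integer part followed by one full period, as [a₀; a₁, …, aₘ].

a₀ = ⌊√2118⌋ = 46.
With m₀=0, d₀=1 and mₖ₊₁ = dₖaₖ − mₖ, dₖ₊₁ = (n − mₖ₊₁²)/dₖ, aₖ₊₁ = ⌊(a₀+mₖ₊₁)/dₖ₊₁⌋:
  k=1: m=46, d=2, a=46
  k=2: m=46, d=1, a=92
d=1 and a=2a₀=92 at k=2, so the next step gives (m, d) = (46, 2) again — its k=1 value — and the period has length 2.

[46; 46, 92]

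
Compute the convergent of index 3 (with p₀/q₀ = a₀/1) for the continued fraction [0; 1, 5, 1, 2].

Using pₖ = aₖpₖ₋₁ + pₖ₋₂, qₖ = aₖqₖ₋₁ + qₖ₋₂ (with p₋₁=1, p₋₂=0, q₋₁=0, q₋₂=1):
  k=0: a=0, p=0, q=1
  k=1: a=1, p=1, q=1
  k=2: a=5, p=5, q=6
  k=3: a=1, p=6, q=7

6/7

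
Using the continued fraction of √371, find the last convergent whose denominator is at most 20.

√371 = [19; 3, 1, 4, 1, 3, 38, …] (period length 6).
Convergents:
  p_0/q_0 = 19/1
  p_1/q_1 = 58/3
  p_2/q_2 = 77/4
  p_3/q_3 = 366/19
  p_4/q_4 = 443/23
q_3 = 19 ≤ 20 < 23 = q_4, so the answer is 366/19.

366/19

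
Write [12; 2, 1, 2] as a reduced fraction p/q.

Using pₖ = aₖpₖ₋₁ + pₖ₋₂ and qₖ = aₖqₖ₋₁ + qₖ₋₂:
  k=0: a=12, p=12, q=1
  k=1: a=2, p=25, q=2
  k=2: a=1, p=37, q=3
  k=3: a=2, p=99, q=8

99/8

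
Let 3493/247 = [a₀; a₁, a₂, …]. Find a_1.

3493 = 14·247 + 35   →  a_0 = 14
247 = 7·35 + 2   →  a_1 = 7

7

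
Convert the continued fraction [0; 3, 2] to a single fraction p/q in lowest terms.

Using pₖ = aₖpₖ₋₁ + pₖ₋₂ and qₖ = aₖqₖ₋₁ + qₖ₋₂:
  k=0: a=0, p=0, q=1
  k=1: a=3, p=1, q=3
  k=2: a=2, p=2, q=7

2/7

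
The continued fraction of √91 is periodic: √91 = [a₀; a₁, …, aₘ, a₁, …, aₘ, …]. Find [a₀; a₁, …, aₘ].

[9; 1, 1, 5, 1, 5, 1, 1, 18]

a₀ = ⌊√91⌋ = 9.
With m₀=0, d₀=1 and mₖ₊₁ = dₖaₖ − mₖ, dₖ₊₁ = (n − mₖ₊₁²)/dₖ, aₖ₊₁ = ⌊(a₀+mₖ₊₁)/dₖ₊₁⌋:
  k=1: m=9, d=10, a=1
  k=2: m=1, d=9, a=1
  k=3: m=8, d=3, a=5
  k=4: m=7, d=14, a=1
  k=5: m=7, d=3, a=5
  k=6: m=8, d=9, a=1
  k=7: m=1, d=10, a=1
  k=8: m=9, d=1, a=18
d=1 and a=2a₀=18 at k=8, so the next step gives (m, d) = (9, 10) again — its k=1 value — and the period has length 8.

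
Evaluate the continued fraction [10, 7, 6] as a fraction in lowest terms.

Using pₖ = aₖpₖ₋₁ + pₖ₋₂ and qₖ = aₖqₖ₋₁ + qₖ₋₂:
  k=0: a=10, p=10, q=1
  k=1: a=7, p=71, q=7
  k=2: a=6, p=436, q=43

436/43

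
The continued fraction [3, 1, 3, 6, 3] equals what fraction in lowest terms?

Fold from the inside: start with 3/1.
  6 + 1/3 = 19/3
  3 + 3/19 = 60/19
  1 + 19/60 = 79/60
  3 + 60/79 = 297/79

297/79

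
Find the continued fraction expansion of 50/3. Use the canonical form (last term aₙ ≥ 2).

50 = 16*3 + 2
3 = 1*2 + 1
2 = 2*1 + 0  (stop)
So 50/3 = [16; 1, 2].

[16; 1, 2]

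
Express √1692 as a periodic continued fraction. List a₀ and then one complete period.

[41; 7, 2, 7, 82]

a₀ = ⌊√1692⌋ = 41.
With m₀=0, d₀=1 and mₖ₊₁ = dₖaₖ − mₖ, dₖ₊₁ = (n − mₖ₊₁²)/dₖ, aₖ₊₁ = ⌊(a₀+mₖ₊₁)/dₖ₊₁⌋:
  k=1: m=41, d=11, a=7
  k=2: m=36, d=36, a=2
  k=3: m=36, d=11, a=7
  k=4: m=41, d=1, a=82
d=1 and a=2a₀=82 at k=4, so the next step gives (m, d) = (41, 11) again — its k=1 value — and the period has length 4.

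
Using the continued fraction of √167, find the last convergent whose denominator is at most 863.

4355/337

√167 = [12; 1, 11, 1, 24, …] (period length 4).
Convergents:
  p_0/q_0 = 12/1
  p_1/q_1 = 13/1
  p_2/q_2 = 155/12
  p_3/q_3 = 168/13
  p_4/q_4 = 4187/324
  p_5/q_5 = 4355/337
  p_6/q_6 = 52092/4031
q_5 = 337 ≤ 863 < 4031 = q_6, so the answer is 4355/337.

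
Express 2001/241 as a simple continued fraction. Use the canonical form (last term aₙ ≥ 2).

2001 = 8×241 + 73
241 = 3×73 + 22
73 = 3×22 + 7
22 = 3×7 + 1
7 = 7×1 + 0  (stop)
So 2001/241 = [8; 3, 3, 3, 7].

[8; 3, 3, 3, 7]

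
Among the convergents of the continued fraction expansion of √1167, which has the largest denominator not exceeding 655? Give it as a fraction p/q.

11854/347

√1167 = [34; 6, 5, 11, 5, 6, 68, …] (period length 6).
Convergents:
  p_0/q_0 = 34/1
  p_1/q_1 = 205/6
  p_2/q_2 = 1059/31
  p_3/q_3 = 11854/347
  p_4/q_4 = 60329/1766
q_3 = 347 ≤ 655 < 1766 = q_4, so the answer is 11854/347.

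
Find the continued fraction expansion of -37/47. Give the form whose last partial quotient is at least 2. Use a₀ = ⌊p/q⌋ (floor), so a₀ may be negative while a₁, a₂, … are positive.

[-1; 4, 1, 2, 3]

-37 = -1·47 + 10
47 = 4·10 + 7
10 = 1·7 + 3
7 = 2·3 + 1
3 = 3·1 + 0  (stop)
So -37/47 = [-1; 4, 1, 2, 3].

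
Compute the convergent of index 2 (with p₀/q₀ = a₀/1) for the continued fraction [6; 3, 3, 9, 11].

63/10

Using pₖ = aₖpₖ₋₁ + pₖ₋₂, qₖ = aₖqₖ₋₁ + qₖ₋₂ (with p₋₁=1, p₋₂=0, q₋₁=0, q₋₂=1):
  k=0: a=6, p=6, q=1
  k=1: a=3, p=19, q=3
  k=2: a=3, p=63, q=10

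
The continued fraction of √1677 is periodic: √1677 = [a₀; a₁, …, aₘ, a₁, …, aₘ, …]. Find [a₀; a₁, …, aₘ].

a₀ = ⌊√1677⌋ = 40.
With m₀=0, d₀=1 and mₖ₊₁ = dₖaₖ − mₖ, dₖ₊₁ = (n − mₖ₊₁²)/dₖ, aₖ₊₁ = ⌊(a₀+mₖ₊₁)/dₖ₊₁⌋:
  k=1: m=40, d=77, a=1
  k=2: m=37, d=4, a=19
  k=3: m=39, d=39, a=2
  k=4: m=39, d=4, a=19
  k=5: m=37, d=77, a=1
  k=6: m=40, d=1, a=80
d=1 and a=2a₀=80 at k=6, so the next step gives (m, d) = (40, 77) again — its k=1 value — and the period has length 6.

[40; 1, 19, 2, 19, 1, 80]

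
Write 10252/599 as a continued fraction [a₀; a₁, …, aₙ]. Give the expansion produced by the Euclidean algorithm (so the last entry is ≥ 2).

[17; 8, 1, 2, 7, 3]

10252 = 17×599 + 69
599 = 8×69 + 47
69 = 1×47 + 22
47 = 2×22 + 3
22 = 7×3 + 1
3 = 3×1 + 0  (stop)
So 10252/599 = [17; 8, 1, 2, 7, 3].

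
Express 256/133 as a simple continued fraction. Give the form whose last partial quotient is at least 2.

256 = 1*133 + 123
133 = 1*123 + 10
123 = 12*10 + 3
10 = 3*3 + 1
3 = 3*1 + 0  (stop)
So 256/133 = [1; 1, 12, 3, 3].

[1; 1, 12, 3, 3]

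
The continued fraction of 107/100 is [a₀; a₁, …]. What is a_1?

14

107 = 1·100 + 7   →  a_0 = 1
100 = 14·7 + 2   →  a_1 = 14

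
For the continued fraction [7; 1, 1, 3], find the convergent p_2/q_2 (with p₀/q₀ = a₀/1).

Using pₖ = aₖpₖ₋₁ + pₖ₋₂, qₖ = aₖqₖ₋₁ + qₖ₋₂ (with p₋₁=1, p₋₂=0, q₋₁=0, q₋₂=1):
  k=0: a=7, p=7, q=1
  k=1: a=1, p=8, q=1
  k=2: a=1, p=15, q=2

15/2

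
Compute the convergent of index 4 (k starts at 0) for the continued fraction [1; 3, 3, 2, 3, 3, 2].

Using pₖ = aₖpₖ₋₁ + pₖ₋₂, qₖ = aₖqₖ₋₁ + qₖ₋₂ (with p₋₁=1, p₋₂=0, q₋₁=0, q₋₂=1):
  k=0: a=1, p=1, q=1
  k=1: a=3, p=4, q=3
  k=2: a=3, p=13, q=10
  k=3: a=2, p=30, q=23
  k=4: a=3, p=103, q=79

103/79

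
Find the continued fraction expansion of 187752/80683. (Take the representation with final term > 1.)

187752 = 2·80683 + 26386
80683 = 3·26386 + 1525
26386 = 17·1525 + 461
1525 = 3·461 + 142
461 = 3·142 + 35
142 = 4·35 + 2
35 = 17·2 + 1
2 = 2·1 + 0  (stop)
So 187752/80683 = [2; 3, 17, 3, 3, 4, 17, 2].

[2; 3, 17, 3, 3, 4, 17, 2]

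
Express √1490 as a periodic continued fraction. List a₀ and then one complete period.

a₀ = ⌊√1490⌋ = 38.
With m₀=0, d₀=1 and mₖ₊₁ = dₖaₖ − mₖ, dₖ₊₁ = (n − mₖ₊₁²)/dₖ, aₖ₊₁ = ⌊(a₀+mₖ₊₁)/dₖ₊₁⌋:
  k=1: m=38, d=46, a=1
  k=2: m=8, d=31, a=1
  k=3: m=23, d=31, a=1
  k=4: m=8, d=46, a=1
  k=5: m=38, d=1, a=76
d=1 and a=2a₀=76 at k=5, so the next step gives (m, d) = (38, 46) again — its k=1 value — and the period has length 5.

[38; 1, 1, 1, 1, 76]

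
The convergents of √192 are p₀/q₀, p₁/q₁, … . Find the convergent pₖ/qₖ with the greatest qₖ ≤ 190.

2605/188

√192 = [13; 1, 5, 1, 26, …] (period length 4).
Convergents:
  p_0/q_0 = 13/1
  p_1/q_1 = 14/1
  p_2/q_2 = 83/6
  p_3/q_3 = 97/7
  p_4/q_4 = 2605/188
  p_5/q_5 = 2702/195
q_4 = 188 ≤ 190 < 195 = q_5, so the answer is 2605/188.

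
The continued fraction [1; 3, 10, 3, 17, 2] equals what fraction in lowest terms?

Fold from the inside: start with 2/1.
  17 + 1/2 = 35/2
  3 + 2/35 = 107/35
  10 + 35/107 = 1105/107
  3 + 107/1105 = 3422/1105
  1 + 1105/3422 = 4527/3422

4527/3422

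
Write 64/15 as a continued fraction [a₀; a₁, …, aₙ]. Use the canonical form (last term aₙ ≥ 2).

64 = 4×15 + 4
15 = 3×4 + 3
4 = 1×3 + 1
3 = 3×1 + 0  (stop)
So 64/15 = [4; 3, 1, 3].

[4; 3, 1, 3]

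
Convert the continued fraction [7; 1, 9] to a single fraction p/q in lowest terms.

Using pₖ = aₖpₖ₋₁ + pₖ₋₂ and qₖ = aₖqₖ₋₁ + qₖ₋₂:
  k=0: a=7, p=7, q=1
  k=1: a=1, p=8, q=1
  k=2: a=9, p=79, q=10

79/10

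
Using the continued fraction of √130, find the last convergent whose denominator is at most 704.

6499/570

√130 = [11; 2, 2, 22, …] (period length 3).
Convergents:
  p_0/q_0 = 11/1
  p_1/q_1 = 23/2
  p_2/q_2 = 57/5
  p_3/q_3 = 1277/112
  p_4/q_4 = 2611/229
  p_5/q_5 = 6499/570
  p_6/q_6 = 145589/12769
q_5 = 570 ≤ 704 < 12769 = q_6, so the answer is 6499/570.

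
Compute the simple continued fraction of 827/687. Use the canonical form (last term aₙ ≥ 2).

[1; 4, 1, 9, 1, 3, 3]

827 = 1×687 + 140
687 = 4×140 + 127
140 = 1×127 + 13
127 = 9×13 + 10
13 = 1×10 + 3
10 = 3×3 + 1
3 = 3×1 + 0  (stop)
So 827/687 = [1; 4, 1, 9, 1, 3, 3].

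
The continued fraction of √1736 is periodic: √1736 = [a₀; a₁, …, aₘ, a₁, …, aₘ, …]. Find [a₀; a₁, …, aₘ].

a₀ = ⌊√1736⌋ = 41.

[41; 1, 1, 1, 82]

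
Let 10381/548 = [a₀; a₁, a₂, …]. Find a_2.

10381 = 18·548 + 517   →  a_0 = 18
548 = 1·517 + 31   →  a_1 = 1
517 = 16·31 + 21   →  a_2 = 16

16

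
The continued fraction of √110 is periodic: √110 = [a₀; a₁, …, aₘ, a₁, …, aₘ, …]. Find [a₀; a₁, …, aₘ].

a₀ = ⌊√110⌋ = 10.
With m₀=0, d₀=1 and mₖ₊₁ = dₖaₖ − mₖ, dₖ₊₁ = (n − mₖ₊₁²)/dₖ, aₖ₊₁ = ⌊(a₀+mₖ₊₁)/dₖ₊₁⌋:
  k=1: m=10, d=10, a=2
  k=2: m=10, d=1, a=20
d=1 and a=2a₀=20 at k=2, so the next step gives (m, d) = (10, 10) again — its k=1 value — and the period has length 2.

[10; 2, 20]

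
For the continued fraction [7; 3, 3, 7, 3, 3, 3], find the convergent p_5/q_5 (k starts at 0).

Using pₖ = aₖpₖ₋₁ + pₖ₋₂, qₖ = aₖqₖ₋₁ + qₖ₋₂ (with p₋₁=1, p₋₂=0, q₋₁=0, q₋₂=1):
  k=0: a=7, p=7, q=1
  k=1: a=3, p=22, q=3
  k=2: a=3, p=73, q=10
  k=3: a=7, p=533, q=73
  k=4: a=3, p=1672, q=229
  k=5: a=3, p=5549, q=760

5549/760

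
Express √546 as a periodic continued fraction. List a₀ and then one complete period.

[23; 2, 1, 2, 1, 2, 46]

a₀ = ⌊√546⌋ = 23.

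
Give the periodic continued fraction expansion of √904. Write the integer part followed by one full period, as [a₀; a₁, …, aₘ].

a₀ = ⌊√904⌋ = 30.
With m₀=0, d₀=1 and mₖ₊₁ = dₖaₖ − mₖ, dₖ₊₁ = (n − mₖ₊₁²)/dₖ, aₖ₊₁ = ⌊(a₀+mₖ₊₁)/dₖ₊₁⌋:
  k=1: m=30, d=4, a=15
  k=2: m=30, d=1, a=60
d=1 and a=2a₀=60 at k=2, so the next step gives (m, d) = (30, 4) again — its k=1 value — and the period has length 2.

[30; 15, 60]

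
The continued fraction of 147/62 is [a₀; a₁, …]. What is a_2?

147 = 2·62 + 23   →  a_0 = 2
62 = 2·23 + 16   →  a_1 = 2
23 = 1·16 + 7   →  a_2 = 1

1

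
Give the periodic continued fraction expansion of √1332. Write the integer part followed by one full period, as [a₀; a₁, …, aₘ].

[36; 2, 72]

a₀ = ⌊√1332⌋ = 36.
With m₀=0, d₀=1 and mₖ₊₁ = dₖaₖ − mₖ, dₖ₊₁ = (n − mₖ₊₁²)/dₖ, aₖ₊₁ = ⌊(a₀+mₖ₊₁)/dₖ₊₁⌋:
  k=1: m=36, d=36, a=2
  k=2: m=36, d=1, a=72
d=1 and a=2a₀=72 at k=2, so the next step gives (m, d) = (36, 36) again — its k=1 value — and the period has length 2.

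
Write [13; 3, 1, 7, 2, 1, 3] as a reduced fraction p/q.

4733/357

Fold from the inside: start with 3/1.
  1 + 1/3 = 4/3
  2 + 3/4 = 11/4
  7 + 4/11 = 81/11
  1 + 11/81 = 92/81
  3 + 81/92 = 357/92
  13 + 92/357 = 4733/357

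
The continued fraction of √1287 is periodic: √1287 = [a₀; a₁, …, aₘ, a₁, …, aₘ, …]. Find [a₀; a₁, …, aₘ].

[35; 1, 6, 1, 70]

a₀ = ⌊√1287⌋ = 35.
With m₀=0, d₀=1 and mₖ₊₁ = dₖaₖ − mₖ, dₖ₊₁ = (n − mₖ₊₁²)/dₖ, aₖ₊₁ = ⌊(a₀+mₖ₊₁)/dₖ₊₁⌋:
  k=1: m=35, d=62, a=1
  k=2: m=27, d=9, a=6
  k=3: m=27, d=62, a=1
  k=4: m=35, d=1, a=70
d=1 and a=2a₀=70 at k=4, so the next step gives (m, d) = (35, 62) again — its k=1 value — and the period has length 4.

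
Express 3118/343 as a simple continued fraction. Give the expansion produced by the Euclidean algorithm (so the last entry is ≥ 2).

3118 = 9*343 + 31
343 = 11*31 + 2
31 = 15*2 + 1
2 = 2*1 + 0  (stop)
So 3118/343 = [9; 11, 15, 2].

[9; 11, 15, 2]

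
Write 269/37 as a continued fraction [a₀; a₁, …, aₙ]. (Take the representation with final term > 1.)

269 = 7·37 + 10
37 = 3·10 + 7
10 = 1·7 + 3
7 = 2·3 + 1
3 = 3·1 + 0  (stop)
So 269/37 = [7; 3, 1, 2, 3].

[7; 3, 1, 2, 3]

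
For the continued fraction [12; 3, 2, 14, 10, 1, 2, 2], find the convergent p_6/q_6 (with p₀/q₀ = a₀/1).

39970/3253

Using pₖ = aₖpₖ₋₁ + pₖ₋₂, qₖ = aₖqₖ₋₁ + qₖ₋₂ (with p₋₁=1, p₋₂=0, q₋₁=0, q₋₂=1):
  k=0: a=12, p=12, q=1
  k=1: a=3, p=37, q=3
  k=2: a=2, p=86, q=7
  k=3: a=14, p=1241, q=101
  k=4: a=10, p=12496, q=1017
  k=5: a=1, p=13737, q=1118
  k=6: a=2, p=39970, q=3253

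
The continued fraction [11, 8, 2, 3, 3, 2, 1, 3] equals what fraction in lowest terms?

26351/2370

Using pₖ = aₖpₖ₋₁ + pₖ₋₂ and qₖ = aₖqₖ₋₁ + qₖ₋₂:
  k=0: a=11, p=11, q=1
  k=1: a=8, p=89, q=8
  k=2: a=2, p=189, q=17
  k=3: a=3, p=656, q=59
  k=4: a=3, p=2157, q=194
  k=5: a=2, p=4970, q=447
  k=6: a=1, p=7127, q=641
  k=7: a=3, p=26351, q=2370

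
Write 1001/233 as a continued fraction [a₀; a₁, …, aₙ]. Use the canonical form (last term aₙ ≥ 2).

[4; 3, 2, 1, 1, 1, 8]

1001 = 4*233 + 69
233 = 3*69 + 26
69 = 2*26 + 17
26 = 1*17 + 9
17 = 1*9 + 8
9 = 1*8 + 1
8 = 8*1 + 0  (stop)
So 1001/233 = [4; 3, 2, 1, 1, 1, 8].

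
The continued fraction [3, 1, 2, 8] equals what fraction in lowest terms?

Using pₖ = aₖpₖ₋₁ + pₖ₋₂ and qₖ = aₖqₖ₋₁ + qₖ₋₂:
  k=0: a=3, p=3, q=1
  k=1: a=1, p=4, q=1
  k=2: a=2, p=11, q=3
  k=3: a=8, p=92, q=25

92/25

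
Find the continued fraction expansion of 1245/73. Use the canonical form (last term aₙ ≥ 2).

1245 = 17*73 + 4
73 = 18*4 + 1
4 = 4*1 + 0  (stop)
So 1245/73 = [17; 18, 4].

[17; 18, 4]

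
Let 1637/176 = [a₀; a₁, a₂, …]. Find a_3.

1637 = 9·176 + 53   →  a_0 = 9
176 = 3·53 + 17   →  a_1 = 3
53 = 3·17 + 2   →  a_2 = 3
17 = 8·2 + 1   →  a_3 = 8

8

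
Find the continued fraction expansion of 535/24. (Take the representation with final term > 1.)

[22; 3, 2, 3]

535 = 22*24 + 7
24 = 3*7 + 3
7 = 2*3 + 1
3 = 3*1 + 0  (stop)
So 535/24 = [22; 3, 2, 3].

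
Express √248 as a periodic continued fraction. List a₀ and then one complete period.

[15; 1, 2, 1, 30]

a₀ = ⌊√248⌋ = 15.
With m₀=0, d₀=1 and mₖ₊₁ = dₖaₖ − mₖ, dₖ₊₁ = (n − mₖ₊₁²)/dₖ, aₖ₊₁ = ⌊(a₀+mₖ₊₁)/dₖ₊₁⌋:
  k=1: m=15, d=23, a=1
  k=2: m=8, d=8, a=2
  k=3: m=8, d=23, a=1
  k=4: m=15, d=1, a=30
d=1 and a=2a₀=30 at k=4, so the next step gives (m, d) = (15, 23) again — its k=1 value — and the period has length 4.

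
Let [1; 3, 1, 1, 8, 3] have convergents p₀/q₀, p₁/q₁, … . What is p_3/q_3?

9/7

Using pₖ = aₖpₖ₋₁ + pₖ₋₂, qₖ = aₖqₖ₋₁ + qₖ₋₂ (with p₋₁=1, p₋₂=0, q₋₁=0, q₋₂=1):
  k=0: a=1, p=1, q=1
  k=1: a=3, p=4, q=3
  k=2: a=1, p=5, q=4
  k=3: a=1, p=9, q=7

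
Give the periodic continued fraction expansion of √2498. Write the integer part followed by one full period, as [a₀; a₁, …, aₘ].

[49; 1, 48, 1, 98]

a₀ = ⌊√2498⌋ = 49.
With m₀=0, d₀=1 and mₖ₊₁ = dₖaₖ − mₖ, dₖ₊₁ = (n − mₖ₊₁²)/dₖ, aₖ₊₁ = ⌊(a₀+mₖ₊₁)/dₖ₊₁⌋:
  k=1: m=49, d=97, a=1
  k=2: m=48, d=2, a=48
  k=3: m=48, d=97, a=1
  k=4: m=49, d=1, a=98
d=1 and a=2a₀=98 at k=4, so the next step gives (m, d) = (49, 97) again — its k=1 value — and the period has length 4.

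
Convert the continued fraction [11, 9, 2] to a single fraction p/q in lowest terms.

211/19

Fold from the inside: start with 2/1.
  9 + 1/2 = 19/2
  11 + 2/19 = 211/19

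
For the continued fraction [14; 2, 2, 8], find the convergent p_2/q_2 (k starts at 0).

72/5

Using pₖ = aₖpₖ₋₁ + pₖ₋₂, qₖ = aₖqₖ₋₁ + qₖ₋₂ (with p₋₁=1, p₋₂=0, q₋₁=0, q₋₂=1):
  k=0: a=14, p=14, q=1
  k=1: a=2, p=29, q=2
  k=2: a=2, p=72, q=5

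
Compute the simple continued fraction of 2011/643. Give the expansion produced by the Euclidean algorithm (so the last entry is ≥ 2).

[3; 7, 1, 5, 3, 4]

2011 = 3·643 + 82
643 = 7·82 + 69
82 = 1·69 + 13
69 = 5·13 + 4
13 = 3·4 + 1
4 = 4·1 + 0  (stop)
So 2011/643 = [3; 7, 1, 5, 3, 4].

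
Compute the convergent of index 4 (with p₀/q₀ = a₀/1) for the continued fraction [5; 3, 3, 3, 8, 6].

Using pₖ = aₖpₖ₋₁ + pₖ₋₂, qₖ = aₖqₖ₋₁ + qₖ₋₂ (with p₋₁=1, p₋₂=0, q₋₁=0, q₋₂=1):
  k=0: a=5, p=5, q=1
  k=1: a=3, p=16, q=3
  k=2: a=3, p=53, q=10
  k=3: a=3, p=175, q=33
  k=4: a=8, p=1453, q=274

1453/274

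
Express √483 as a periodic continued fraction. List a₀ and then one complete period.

a₀ = ⌊√483⌋ = 21.
With m₀=0, d₀=1 and mₖ₊₁ = dₖaₖ − mₖ, dₖ₊₁ = (n − mₖ₊₁²)/dₖ, aₖ₊₁ = ⌊(a₀+mₖ₊₁)/dₖ₊₁⌋:
  k=1: m=21, d=42, a=1
  k=2: m=21, d=1, a=42
d=1 and a=2a₀=42 at k=2, so the next step gives (m, d) = (21, 42) again — its k=1 value — and the period has length 2.

[21; 1, 42]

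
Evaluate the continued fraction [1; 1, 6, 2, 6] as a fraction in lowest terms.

Using pₖ = aₖpₖ₋₁ + pₖ₋₂ and qₖ = aₖqₖ₋₁ + qₖ₋₂:
  k=0: a=1, p=1, q=1
  k=1: a=1, p=2, q=1
  k=2: a=6, p=13, q=7
  k=3: a=2, p=28, q=15
  k=4: a=6, p=181, q=97

181/97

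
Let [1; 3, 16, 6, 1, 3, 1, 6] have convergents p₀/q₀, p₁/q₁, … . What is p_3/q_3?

394/297

Using pₖ = aₖpₖ₋₁ + pₖ₋₂, qₖ = aₖqₖ₋₁ + qₖ₋₂ (with p₋₁=1, p₋₂=0, q₋₁=0, q₋₂=1):
  k=0: a=1, p=1, q=1
  k=1: a=3, p=4, q=3
  k=2: a=16, p=65, q=49
  k=3: a=6, p=394, q=297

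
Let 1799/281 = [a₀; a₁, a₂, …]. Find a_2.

2

1799 = 6·281 + 113   →  a_0 = 6
281 = 2·113 + 55   →  a_1 = 2
113 = 2·55 + 3   →  a_2 = 2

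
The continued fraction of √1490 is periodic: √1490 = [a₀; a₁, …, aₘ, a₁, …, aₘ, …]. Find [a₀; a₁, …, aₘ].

a₀ = ⌊√1490⌋ = 38.
With m₀=0, d₀=1 and mₖ₊₁ = dₖaₖ − mₖ, dₖ₊₁ = (n − mₖ₊₁²)/dₖ, aₖ₊₁ = ⌊(a₀+mₖ₊₁)/dₖ₊₁⌋:
  k=1: m=38, d=46, a=1
  k=2: m=8, d=31, a=1
  k=3: m=23, d=31, a=1
  k=4: m=8, d=46, a=1
  k=5: m=38, d=1, a=76
d=1 and a=2a₀=76 at k=5, so the next step gives (m, d) = (38, 46) again — its k=1 value — and the period has length 5.

[38; 1, 1, 1, 1, 76]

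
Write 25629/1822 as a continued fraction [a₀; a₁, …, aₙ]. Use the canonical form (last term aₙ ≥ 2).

[14; 15, 17, 3, 2]

25629 = 14·1822 + 121
1822 = 15·121 + 7
121 = 17·7 + 2
7 = 3·2 + 1
2 = 2·1 + 0  (stop)
So 25629/1822 = [14; 15, 17, 3, 2].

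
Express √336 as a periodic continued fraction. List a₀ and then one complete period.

[18; 3, 36]

a₀ = ⌊√336⌋ = 18.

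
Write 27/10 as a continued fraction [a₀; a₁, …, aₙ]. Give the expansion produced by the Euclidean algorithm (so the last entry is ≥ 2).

[2; 1, 2, 3]

27 = 2·10 + 7
10 = 1·7 + 3
7 = 2·3 + 1
3 = 3·1 + 0  (stop)
So 27/10 = [2; 1, 2, 3].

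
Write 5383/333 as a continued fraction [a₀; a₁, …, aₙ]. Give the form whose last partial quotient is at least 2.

5383 = 16*333 + 55
333 = 6*55 + 3
55 = 18*3 + 1
3 = 3*1 + 0  (stop)
So 5383/333 = [16; 6, 18, 3].

[16; 6, 18, 3]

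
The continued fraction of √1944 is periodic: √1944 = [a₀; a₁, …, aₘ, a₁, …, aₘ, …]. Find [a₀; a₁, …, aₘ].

[44; 11, 88]

a₀ = ⌊√1944⌋ = 44.
With m₀=0, d₀=1 and mₖ₊₁ = dₖaₖ − mₖ, dₖ₊₁ = (n − mₖ₊₁²)/dₖ, aₖ₊₁ = ⌊(a₀+mₖ₊₁)/dₖ₊₁⌋:
  k=1: m=44, d=8, a=11
  k=2: m=44, d=1, a=88
d=1 and a=2a₀=88 at k=2, so the next step gives (m, d) = (44, 8) again — its k=1 value — and the period has length 2.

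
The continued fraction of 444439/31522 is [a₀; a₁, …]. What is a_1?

444439 = 14·31522 + 3131   →  a_0 = 14
31522 = 10·3131 + 212   →  a_1 = 10

10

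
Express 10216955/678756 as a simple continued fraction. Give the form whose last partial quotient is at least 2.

[15; 19, 17, 5, 13, 6, 5]

10216955 = 15×678756 + 35615
678756 = 19×35615 + 2071
35615 = 17×2071 + 408
2071 = 5×408 + 31
408 = 13×31 + 5
31 = 6×5 + 1
5 = 5×1 + 0  (stop)
So 10216955/678756 = [15; 19, 17, 5, 13, 6, 5].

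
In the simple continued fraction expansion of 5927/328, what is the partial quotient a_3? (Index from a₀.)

5927 = 18·328 + 23   →  a_0 = 18
328 = 14·23 + 6   →  a_1 = 14
23 = 3·6 + 5   →  a_2 = 3
6 = 1·5 + 1   →  a_3 = 1

1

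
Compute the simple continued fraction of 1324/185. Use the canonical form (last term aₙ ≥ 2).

1324 = 7·185 + 29
185 = 6·29 + 11
29 = 2·11 + 7
11 = 1·7 + 4
7 = 1·4 + 3
4 = 1·3 + 1
3 = 3·1 + 0  (stop)
So 1324/185 = [7; 6, 2, 1, 1, 1, 3].

[7; 6, 2, 1, 1, 1, 3]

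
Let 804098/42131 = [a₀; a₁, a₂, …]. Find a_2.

1

804098 = 19·42131 + 3609   →  a_0 = 19
42131 = 11·3609 + 2432   →  a_1 = 11
3609 = 1·2432 + 1177   →  a_2 = 1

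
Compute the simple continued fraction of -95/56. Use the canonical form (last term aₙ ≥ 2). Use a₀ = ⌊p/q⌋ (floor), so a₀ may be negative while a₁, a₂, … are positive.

-95 = -2×56 + 17
56 = 3×17 + 5
17 = 3×5 + 2
5 = 2×2 + 1
2 = 2×1 + 0  (stop)
So -95/56 = [-2; 3, 3, 2, 2].

[-2; 3, 3, 2, 2]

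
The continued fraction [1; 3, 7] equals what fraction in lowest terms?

Fold from the inside: start with 7/1.
  3 + 1/7 = 22/7
  1 + 7/22 = 29/22

29/22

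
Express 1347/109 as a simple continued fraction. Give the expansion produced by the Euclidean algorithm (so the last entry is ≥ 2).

[12; 2, 1, 3, 1, 7]

1347 = 12×109 + 39
109 = 2×39 + 31
39 = 1×31 + 8
31 = 3×8 + 7
8 = 1×7 + 1
7 = 7×1 + 0  (stop)
So 1347/109 = [12; 2, 1, 3, 1, 7].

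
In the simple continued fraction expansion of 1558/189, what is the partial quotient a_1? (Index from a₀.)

1558 = 8·189 + 46   →  a_0 = 8
189 = 4·46 + 5   →  a_1 = 4

4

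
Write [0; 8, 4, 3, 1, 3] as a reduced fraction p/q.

Using pₖ = aₖpₖ₋₁ + pₖ₋₂ and qₖ = aₖqₖ₋₁ + qₖ₋₂:
  k=0: a=0, p=0, q=1
  k=1: a=8, p=1, q=8
  k=2: a=4, p=4, q=33
  k=3: a=3, p=13, q=107
  k=4: a=1, p=17, q=140
  k=5: a=3, p=64, q=527

64/527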